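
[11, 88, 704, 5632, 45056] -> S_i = 11*8^i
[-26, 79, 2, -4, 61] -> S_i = Random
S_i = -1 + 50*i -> [-1, 49, 99, 149, 199]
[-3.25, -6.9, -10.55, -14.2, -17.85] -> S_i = -3.25 + -3.65*i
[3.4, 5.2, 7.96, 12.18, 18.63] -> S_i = 3.40*1.53^i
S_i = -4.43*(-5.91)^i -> [-4.43, 26.18, -154.73, 914.46, -5404.48]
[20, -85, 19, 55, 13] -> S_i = Random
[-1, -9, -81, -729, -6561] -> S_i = -1*9^i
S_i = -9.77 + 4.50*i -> [-9.77, -5.27, -0.77, 3.73, 8.23]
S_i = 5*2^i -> [5, 10, 20, 40, 80]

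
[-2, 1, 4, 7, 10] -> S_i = -2 + 3*i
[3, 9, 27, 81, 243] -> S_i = 3*3^i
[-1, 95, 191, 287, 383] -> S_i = -1 + 96*i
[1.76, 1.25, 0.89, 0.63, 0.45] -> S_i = 1.76*0.71^i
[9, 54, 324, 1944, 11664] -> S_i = 9*6^i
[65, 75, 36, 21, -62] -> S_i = Random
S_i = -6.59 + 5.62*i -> [-6.59, -0.97, 4.65, 10.27, 15.89]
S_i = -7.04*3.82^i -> [-7.04, -26.89, -102.73, -392.43, -1499.08]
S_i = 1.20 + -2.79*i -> [1.2, -1.59, -4.38, -7.17, -9.96]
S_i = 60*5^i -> [60, 300, 1500, 7500, 37500]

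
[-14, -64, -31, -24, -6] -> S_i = Random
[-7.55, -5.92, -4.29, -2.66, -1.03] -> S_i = -7.55 + 1.63*i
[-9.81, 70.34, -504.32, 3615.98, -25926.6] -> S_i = -9.81*(-7.17)^i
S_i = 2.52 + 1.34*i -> [2.52, 3.86, 5.2, 6.54, 7.88]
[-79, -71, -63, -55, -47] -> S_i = -79 + 8*i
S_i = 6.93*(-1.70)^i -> [6.93, -11.78, 20.03, -34.05, 57.88]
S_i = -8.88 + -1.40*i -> [-8.88, -10.28, -11.68, -13.08, -14.48]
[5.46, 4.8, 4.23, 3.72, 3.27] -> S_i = 5.46*0.88^i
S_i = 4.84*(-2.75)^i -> [4.84, -13.31, 36.6, -100.66, 276.81]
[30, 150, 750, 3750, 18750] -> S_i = 30*5^i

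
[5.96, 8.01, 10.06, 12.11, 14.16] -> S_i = 5.96 + 2.05*i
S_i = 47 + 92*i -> [47, 139, 231, 323, 415]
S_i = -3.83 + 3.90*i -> [-3.83, 0.07, 3.97, 7.87, 11.77]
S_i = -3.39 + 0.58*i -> [-3.39, -2.81, -2.23, -1.65, -1.07]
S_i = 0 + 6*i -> [0, 6, 12, 18, 24]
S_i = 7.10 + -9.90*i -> [7.1, -2.8, -12.7, -22.6, -32.5]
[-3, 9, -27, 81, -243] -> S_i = -3*-3^i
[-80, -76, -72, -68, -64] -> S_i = -80 + 4*i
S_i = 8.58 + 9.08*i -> [8.58, 17.66, 26.74, 35.82, 44.9]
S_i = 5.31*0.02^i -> [5.31, 0.11, 0.0, 0.0, 0.0]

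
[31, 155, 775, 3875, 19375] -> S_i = 31*5^i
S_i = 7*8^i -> [7, 56, 448, 3584, 28672]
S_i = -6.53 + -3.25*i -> [-6.53, -9.78, -13.03, -16.28, -19.53]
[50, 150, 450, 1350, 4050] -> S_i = 50*3^i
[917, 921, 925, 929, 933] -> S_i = 917 + 4*i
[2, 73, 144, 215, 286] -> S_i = 2 + 71*i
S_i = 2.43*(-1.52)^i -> [2.43, -3.69, 5.61, -8.53, 12.97]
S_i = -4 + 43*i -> [-4, 39, 82, 125, 168]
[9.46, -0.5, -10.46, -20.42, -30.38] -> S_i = 9.46 + -9.96*i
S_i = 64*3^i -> [64, 192, 576, 1728, 5184]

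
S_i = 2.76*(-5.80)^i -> [2.76, -16.01, 92.85, -538.51, 3123.35]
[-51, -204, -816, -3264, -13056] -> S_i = -51*4^i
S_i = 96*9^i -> [96, 864, 7776, 69984, 629856]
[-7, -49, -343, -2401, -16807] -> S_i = -7*7^i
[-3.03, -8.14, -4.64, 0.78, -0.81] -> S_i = Random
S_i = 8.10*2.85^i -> [8.1, 23.08, 65.79, 187.51, 534.4]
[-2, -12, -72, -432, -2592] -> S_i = -2*6^i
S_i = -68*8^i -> [-68, -544, -4352, -34816, -278528]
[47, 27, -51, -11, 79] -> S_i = Random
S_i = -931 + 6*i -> [-931, -925, -919, -913, -907]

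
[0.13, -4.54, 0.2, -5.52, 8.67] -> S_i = Random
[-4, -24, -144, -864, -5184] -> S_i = -4*6^i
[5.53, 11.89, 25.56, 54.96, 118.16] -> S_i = 5.53*2.15^i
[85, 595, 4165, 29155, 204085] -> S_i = 85*7^i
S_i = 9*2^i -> [9, 18, 36, 72, 144]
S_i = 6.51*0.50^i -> [6.51, 3.26, 1.63, 0.81, 0.41]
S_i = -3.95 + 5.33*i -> [-3.95, 1.38, 6.71, 12.04, 17.37]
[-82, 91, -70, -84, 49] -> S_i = Random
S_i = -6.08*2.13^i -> [-6.08, -12.95, -27.58, -58.75, -125.15]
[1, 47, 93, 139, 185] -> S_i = 1 + 46*i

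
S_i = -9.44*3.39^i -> [-9.44, -32.0, -108.49, -367.77, -1246.73]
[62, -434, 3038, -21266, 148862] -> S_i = 62*-7^i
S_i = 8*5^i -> [8, 40, 200, 1000, 5000]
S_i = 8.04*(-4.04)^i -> [8.04, -32.48, 131.23, -530.15, 2141.81]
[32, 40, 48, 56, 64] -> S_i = 32 + 8*i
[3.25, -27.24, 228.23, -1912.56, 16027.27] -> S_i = 3.25*(-8.38)^i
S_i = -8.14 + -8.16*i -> [-8.14, -16.3, -24.46, -32.62, -40.78]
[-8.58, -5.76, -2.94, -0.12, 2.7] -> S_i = -8.58 + 2.82*i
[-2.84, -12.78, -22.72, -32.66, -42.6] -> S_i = -2.84 + -9.94*i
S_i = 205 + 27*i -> [205, 232, 259, 286, 313]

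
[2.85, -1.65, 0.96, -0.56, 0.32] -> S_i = 2.85*(-0.58)^i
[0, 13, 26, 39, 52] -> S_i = 0 + 13*i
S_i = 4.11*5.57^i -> [4.11, 22.89, 127.51, 710.24, 3956.06]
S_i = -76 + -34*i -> [-76, -110, -144, -178, -212]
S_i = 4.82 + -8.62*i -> [4.82, -3.8, -12.42, -21.04, -29.66]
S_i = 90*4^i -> [90, 360, 1440, 5760, 23040]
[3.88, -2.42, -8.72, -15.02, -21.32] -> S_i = 3.88 + -6.30*i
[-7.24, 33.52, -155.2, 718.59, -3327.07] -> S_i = -7.24*(-4.63)^i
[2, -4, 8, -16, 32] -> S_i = 2*-2^i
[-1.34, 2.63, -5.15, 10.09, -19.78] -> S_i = -1.34*(-1.96)^i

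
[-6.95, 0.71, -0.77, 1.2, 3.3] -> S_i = Random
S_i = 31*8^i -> [31, 248, 1984, 15872, 126976]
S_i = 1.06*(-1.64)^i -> [1.06, -1.74, 2.85, -4.68, 7.67]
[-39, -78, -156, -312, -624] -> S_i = -39*2^i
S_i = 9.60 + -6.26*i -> [9.6, 3.34, -2.92, -9.18, -15.44]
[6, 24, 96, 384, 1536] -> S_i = 6*4^i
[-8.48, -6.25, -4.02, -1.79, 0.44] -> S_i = -8.48 + 2.23*i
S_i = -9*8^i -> [-9, -72, -576, -4608, -36864]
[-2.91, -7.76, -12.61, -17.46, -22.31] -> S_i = -2.91 + -4.85*i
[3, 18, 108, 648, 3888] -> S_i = 3*6^i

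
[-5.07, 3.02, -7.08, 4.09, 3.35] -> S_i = Random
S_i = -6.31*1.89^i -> [-6.31, -11.93, -22.54, -42.6, -80.51]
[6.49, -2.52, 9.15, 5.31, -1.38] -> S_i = Random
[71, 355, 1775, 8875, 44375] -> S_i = 71*5^i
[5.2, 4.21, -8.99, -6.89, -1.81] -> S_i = Random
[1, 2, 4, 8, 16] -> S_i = 1*2^i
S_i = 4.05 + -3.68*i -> [4.05, 0.37, -3.31, -6.99, -10.67]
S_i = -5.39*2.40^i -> [-5.39, -12.94, -31.05, -74.51, -178.83]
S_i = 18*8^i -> [18, 144, 1152, 9216, 73728]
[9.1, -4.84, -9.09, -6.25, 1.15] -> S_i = Random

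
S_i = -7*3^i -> [-7, -21, -63, -189, -567]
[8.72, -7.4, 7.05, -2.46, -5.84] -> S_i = Random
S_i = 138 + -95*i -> [138, 43, -52, -147, -242]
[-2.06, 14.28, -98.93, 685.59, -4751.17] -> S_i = -2.06*(-6.93)^i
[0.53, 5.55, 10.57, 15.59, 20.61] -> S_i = 0.53 + 5.02*i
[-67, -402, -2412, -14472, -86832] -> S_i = -67*6^i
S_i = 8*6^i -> [8, 48, 288, 1728, 10368]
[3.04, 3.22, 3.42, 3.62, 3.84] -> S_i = 3.04*1.06^i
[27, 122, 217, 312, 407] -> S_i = 27 + 95*i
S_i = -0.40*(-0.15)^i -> [-0.4, 0.06, -0.01, 0.0, -0.0]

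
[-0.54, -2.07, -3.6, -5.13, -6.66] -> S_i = -0.54 + -1.53*i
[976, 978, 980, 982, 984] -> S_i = 976 + 2*i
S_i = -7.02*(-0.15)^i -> [-7.02, 1.05, -0.16, 0.02, -0.0]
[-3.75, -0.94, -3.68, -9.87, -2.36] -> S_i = Random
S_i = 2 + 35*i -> [2, 37, 72, 107, 142]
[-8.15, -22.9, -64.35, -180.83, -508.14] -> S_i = -8.15*2.81^i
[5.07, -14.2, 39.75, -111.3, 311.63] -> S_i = 5.07*(-2.80)^i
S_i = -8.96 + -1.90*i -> [-8.96, -10.86, -12.76, -14.66, -16.56]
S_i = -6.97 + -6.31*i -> [-6.97, -13.28, -19.59, -25.9, -32.21]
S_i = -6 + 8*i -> [-6, 2, 10, 18, 26]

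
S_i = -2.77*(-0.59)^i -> [-2.77, 1.63, -0.96, 0.57, -0.34]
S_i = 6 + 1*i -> [6, 7, 8, 9, 10]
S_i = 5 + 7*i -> [5, 12, 19, 26, 33]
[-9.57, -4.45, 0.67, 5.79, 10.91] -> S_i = -9.57 + 5.12*i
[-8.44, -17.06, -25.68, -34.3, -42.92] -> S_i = -8.44 + -8.62*i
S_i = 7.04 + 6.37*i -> [7.04, 13.41, 19.78, 26.15, 32.52]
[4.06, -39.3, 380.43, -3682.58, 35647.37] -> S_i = 4.06*(-9.68)^i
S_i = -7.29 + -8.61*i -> [-7.29, -15.9, -24.51, -33.12, -41.73]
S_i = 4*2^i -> [4, 8, 16, 32, 64]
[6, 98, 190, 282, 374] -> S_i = 6 + 92*i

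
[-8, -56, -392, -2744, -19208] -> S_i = -8*7^i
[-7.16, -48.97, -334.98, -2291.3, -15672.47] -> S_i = -7.16*6.84^i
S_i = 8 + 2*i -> [8, 10, 12, 14, 16]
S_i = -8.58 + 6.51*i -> [-8.58, -2.07, 4.44, 10.95, 17.46]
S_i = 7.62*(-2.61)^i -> [7.62, -19.89, 51.91, -135.48, 353.6]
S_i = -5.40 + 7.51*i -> [-5.4, 2.11, 9.62, 17.13, 24.64]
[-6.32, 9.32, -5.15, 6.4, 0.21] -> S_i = Random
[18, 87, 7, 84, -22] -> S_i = Random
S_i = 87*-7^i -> [87, -609, 4263, -29841, 208887]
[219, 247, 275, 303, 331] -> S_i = 219 + 28*i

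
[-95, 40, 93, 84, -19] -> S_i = Random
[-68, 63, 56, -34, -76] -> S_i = Random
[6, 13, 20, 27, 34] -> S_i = 6 + 7*i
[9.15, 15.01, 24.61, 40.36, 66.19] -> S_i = 9.15*1.64^i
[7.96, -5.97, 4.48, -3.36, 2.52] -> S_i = 7.96*(-0.75)^i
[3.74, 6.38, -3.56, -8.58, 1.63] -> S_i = Random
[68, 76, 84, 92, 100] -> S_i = 68 + 8*i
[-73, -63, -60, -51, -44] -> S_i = Random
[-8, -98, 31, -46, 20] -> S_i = Random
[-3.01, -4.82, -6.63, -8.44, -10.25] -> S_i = -3.01 + -1.81*i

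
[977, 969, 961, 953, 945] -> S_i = 977 + -8*i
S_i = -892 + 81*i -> [-892, -811, -730, -649, -568]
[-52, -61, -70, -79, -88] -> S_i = -52 + -9*i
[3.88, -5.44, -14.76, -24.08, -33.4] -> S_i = 3.88 + -9.32*i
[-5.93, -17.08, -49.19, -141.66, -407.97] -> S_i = -5.93*2.88^i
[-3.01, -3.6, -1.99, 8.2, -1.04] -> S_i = Random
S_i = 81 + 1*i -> [81, 82, 83, 84, 85]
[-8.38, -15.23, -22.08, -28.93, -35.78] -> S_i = -8.38 + -6.85*i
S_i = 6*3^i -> [6, 18, 54, 162, 486]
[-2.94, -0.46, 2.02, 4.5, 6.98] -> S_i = -2.94 + 2.48*i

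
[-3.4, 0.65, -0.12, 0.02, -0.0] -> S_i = -3.40*(-0.19)^i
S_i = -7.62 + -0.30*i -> [-7.62, -7.92, -8.22, -8.52, -8.82]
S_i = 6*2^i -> [6, 12, 24, 48, 96]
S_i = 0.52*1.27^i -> [0.52, 0.66, 0.84, 1.07, 1.35]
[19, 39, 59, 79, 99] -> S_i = 19 + 20*i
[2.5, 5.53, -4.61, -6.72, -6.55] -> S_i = Random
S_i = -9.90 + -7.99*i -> [-9.9, -17.89, -25.88, -33.87, -41.86]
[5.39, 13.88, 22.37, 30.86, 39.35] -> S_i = 5.39 + 8.49*i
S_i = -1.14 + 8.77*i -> [-1.14, 7.63, 16.4, 25.17, 33.94]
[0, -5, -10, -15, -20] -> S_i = 0 + -5*i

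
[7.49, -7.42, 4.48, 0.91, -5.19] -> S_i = Random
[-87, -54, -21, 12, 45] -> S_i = -87 + 33*i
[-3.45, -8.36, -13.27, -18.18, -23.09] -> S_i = -3.45 + -4.91*i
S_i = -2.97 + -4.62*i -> [-2.97, -7.59, -12.21, -16.83, -21.45]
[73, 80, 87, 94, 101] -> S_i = 73 + 7*i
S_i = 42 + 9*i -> [42, 51, 60, 69, 78]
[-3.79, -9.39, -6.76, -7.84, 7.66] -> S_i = Random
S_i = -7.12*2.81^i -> [-7.12, -20.01, -56.22, -157.98, -443.92]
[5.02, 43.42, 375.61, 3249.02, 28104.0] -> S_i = 5.02*8.65^i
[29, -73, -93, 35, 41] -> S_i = Random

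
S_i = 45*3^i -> [45, 135, 405, 1215, 3645]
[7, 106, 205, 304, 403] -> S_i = 7 + 99*i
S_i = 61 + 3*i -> [61, 64, 67, 70, 73]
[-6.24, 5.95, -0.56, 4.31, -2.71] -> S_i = Random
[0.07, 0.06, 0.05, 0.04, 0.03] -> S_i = 0.07*0.83^i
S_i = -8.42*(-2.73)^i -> [-8.42, 22.99, -62.75, 171.32, -467.69]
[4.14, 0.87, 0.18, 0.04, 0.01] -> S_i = 4.14*0.21^i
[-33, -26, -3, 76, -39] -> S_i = Random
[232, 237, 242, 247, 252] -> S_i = 232 + 5*i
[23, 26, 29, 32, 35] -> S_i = 23 + 3*i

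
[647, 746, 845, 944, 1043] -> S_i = 647 + 99*i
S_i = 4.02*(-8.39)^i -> [4.02, -33.73, 282.98, -2374.17, 19919.29]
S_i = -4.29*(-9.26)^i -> [-4.29, 39.73, -367.86, 3406.36, -31542.87]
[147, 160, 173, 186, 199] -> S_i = 147 + 13*i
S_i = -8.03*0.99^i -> [-8.03, -7.95, -7.87, -7.79, -7.71]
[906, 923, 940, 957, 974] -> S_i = 906 + 17*i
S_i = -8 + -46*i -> [-8, -54, -100, -146, -192]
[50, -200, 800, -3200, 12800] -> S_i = 50*-4^i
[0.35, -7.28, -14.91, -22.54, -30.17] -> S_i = 0.35 + -7.63*i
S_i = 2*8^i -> [2, 16, 128, 1024, 8192]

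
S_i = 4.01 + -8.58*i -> [4.01, -4.57, -13.15, -21.73, -30.31]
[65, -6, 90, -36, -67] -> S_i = Random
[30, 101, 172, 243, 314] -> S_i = 30 + 71*i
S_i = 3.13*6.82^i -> [3.13, 21.35, 145.58, 992.88, 6771.45]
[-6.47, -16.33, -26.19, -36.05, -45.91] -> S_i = -6.47 + -9.86*i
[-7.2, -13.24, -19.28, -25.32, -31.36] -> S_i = -7.20 + -6.04*i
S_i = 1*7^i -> [1, 7, 49, 343, 2401]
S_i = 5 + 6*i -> [5, 11, 17, 23, 29]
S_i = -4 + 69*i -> [-4, 65, 134, 203, 272]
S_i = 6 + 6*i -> [6, 12, 18, 24, 30]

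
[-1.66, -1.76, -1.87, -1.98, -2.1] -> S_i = -1.66*1.06^i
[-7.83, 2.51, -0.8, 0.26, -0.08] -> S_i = -7.83*(-0.32)^i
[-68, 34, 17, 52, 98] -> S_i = Random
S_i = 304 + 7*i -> [304, 311, 318, 325, 332]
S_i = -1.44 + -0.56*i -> [-1.44, -2.0, -2.56, -3.12, -3.68]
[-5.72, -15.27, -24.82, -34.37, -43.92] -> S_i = -5.72 + -9.55*i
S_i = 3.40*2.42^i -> [3.4, 8.23, 19.91, 48.19, 116.61]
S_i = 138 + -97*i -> [138, 41, -56, -153, -250]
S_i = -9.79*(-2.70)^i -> [-9.79, 26.43, -71.37, 192.7, -520.28]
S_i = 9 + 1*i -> [9, 10, 11, 12, 13]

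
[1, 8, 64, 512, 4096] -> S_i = 1*8^i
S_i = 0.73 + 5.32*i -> [0.73, 6.05, 11.37, 16.69, 22.01]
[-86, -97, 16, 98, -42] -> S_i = Random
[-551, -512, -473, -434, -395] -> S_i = -551 + 39*i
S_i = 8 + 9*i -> [8, 17, 26, 35, 44]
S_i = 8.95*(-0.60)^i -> [8.95, -5.37, 3.22, -1.93, 1.16]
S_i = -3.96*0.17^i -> [-3.96, -0.67, -0.11, -0.02, -0.0]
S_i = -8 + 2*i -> [-8, -6, -4, -2, 0]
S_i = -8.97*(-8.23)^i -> [-8.97, 73.82, -607.56, 5000.25, -41152.08]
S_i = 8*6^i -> [8, 48, 288, 1728, 10368]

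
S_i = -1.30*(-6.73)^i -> [-1.3, 8.75, -58.88, 396.27, -2666.88]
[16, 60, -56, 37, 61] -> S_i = Random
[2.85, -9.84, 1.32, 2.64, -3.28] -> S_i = Random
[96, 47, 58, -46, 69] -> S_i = Random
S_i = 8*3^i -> [8, 24, 72, 216, 648]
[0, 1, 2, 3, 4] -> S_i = 0 + 1*i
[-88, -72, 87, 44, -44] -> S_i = Random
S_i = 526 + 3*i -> [526, 529, 532, 535, 538]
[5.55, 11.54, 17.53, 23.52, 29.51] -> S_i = 5.55 + 5.99*i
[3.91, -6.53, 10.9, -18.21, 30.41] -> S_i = 3.91*(-1.67)^i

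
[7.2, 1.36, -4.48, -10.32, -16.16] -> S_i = 7.20 + -5.84*i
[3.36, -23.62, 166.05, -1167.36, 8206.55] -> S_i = 3.36*(-7.03)^i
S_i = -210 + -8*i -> [-210, -218, -226, -234, -242]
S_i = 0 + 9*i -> [0, 9, 18, 27, 36]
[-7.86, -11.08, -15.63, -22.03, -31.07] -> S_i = -7.86*1.41^i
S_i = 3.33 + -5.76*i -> [3.33, -2.43, -8.19, -13.95, -19.71]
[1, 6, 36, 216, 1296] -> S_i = 1*6^i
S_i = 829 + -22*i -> [829, 807, 785, 763, 741]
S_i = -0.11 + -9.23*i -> [-0.11, -9.34, -18.57, -27.8, -37.03]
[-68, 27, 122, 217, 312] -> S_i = -68 + 95*i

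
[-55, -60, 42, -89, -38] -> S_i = Random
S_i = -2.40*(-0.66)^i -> [-2.4, 1.58, -1.05, 0.69, -0.46]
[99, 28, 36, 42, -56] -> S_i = Random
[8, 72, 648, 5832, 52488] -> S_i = 8*9^i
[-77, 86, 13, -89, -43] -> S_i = Random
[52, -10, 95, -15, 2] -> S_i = Random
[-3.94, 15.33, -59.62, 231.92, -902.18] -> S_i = -3.94*(-3.89)^i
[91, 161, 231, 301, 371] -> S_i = 91 + 70*i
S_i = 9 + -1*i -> [9, 8, 7, 6, 5]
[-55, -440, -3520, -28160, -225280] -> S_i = -55*8^i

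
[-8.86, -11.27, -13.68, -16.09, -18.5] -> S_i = -8.86 + -2.41*i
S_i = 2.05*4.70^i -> [2.05, 9.64, 45.28, 212.84, 1000.33]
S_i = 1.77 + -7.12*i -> [1.77, -5.35, -12.47, -19.59, -26.71]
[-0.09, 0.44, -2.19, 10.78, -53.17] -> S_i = -0.09*(-4.93)^i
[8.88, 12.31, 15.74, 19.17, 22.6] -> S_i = 8.88 + 3.43*i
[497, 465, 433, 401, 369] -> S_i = 497 + -32*i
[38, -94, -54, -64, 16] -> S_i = Random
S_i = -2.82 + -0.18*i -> [-2.82, -3.0, -3.18, -3.36, -3.54]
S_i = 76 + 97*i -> [76, 173, 270, 367, 464]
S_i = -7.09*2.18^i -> [-7.09, -15.46, -33.69, -73.45, -160.13]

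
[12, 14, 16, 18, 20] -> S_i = 12 + 2*i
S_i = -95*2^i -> [-95, -190, -380, -760, -1520]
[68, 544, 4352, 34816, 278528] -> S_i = 68*8^i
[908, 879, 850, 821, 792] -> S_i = 908 + -29*i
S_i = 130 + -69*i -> [130, 61, -8, -77, -146]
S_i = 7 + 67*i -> [7, 74, 141, 208, 275]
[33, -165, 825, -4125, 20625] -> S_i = 33*-5^i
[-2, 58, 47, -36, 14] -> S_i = Random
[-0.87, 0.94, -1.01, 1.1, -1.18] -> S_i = -0.87*(-1.08)^i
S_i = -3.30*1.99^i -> [-3.3, -6.57, -13.07, -26.01, -51.75]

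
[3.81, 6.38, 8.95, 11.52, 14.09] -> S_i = 3.81 + 2.57*i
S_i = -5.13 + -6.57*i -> [-5.13, -11.7, -18.27, -24.84, -31.41]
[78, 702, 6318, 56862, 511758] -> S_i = 78*9^i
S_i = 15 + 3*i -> [15, 18, 21, 24, 27]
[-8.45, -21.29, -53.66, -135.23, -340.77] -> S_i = -8.45*2.52^i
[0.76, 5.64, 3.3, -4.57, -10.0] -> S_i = Random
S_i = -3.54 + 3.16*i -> [-3.54, -0.38, 2.78, 5.94, 9.1]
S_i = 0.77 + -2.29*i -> [0.77, -1.52, -3.81, -6.1, -8.39]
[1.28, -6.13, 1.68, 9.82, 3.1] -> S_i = Random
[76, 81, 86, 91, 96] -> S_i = 76 + 5*i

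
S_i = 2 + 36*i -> [2, 38, 74, 110, 146]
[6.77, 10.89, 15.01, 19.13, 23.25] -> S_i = 6.77 + 4.12*i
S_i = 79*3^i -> [79, 237, 711, 2133, 6399]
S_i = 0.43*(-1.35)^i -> [0.43, -0.58, 0.78, -1.06, 1.43]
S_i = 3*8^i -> [3, 24, 192, 1536, 12288]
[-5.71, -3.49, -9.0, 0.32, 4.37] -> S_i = Random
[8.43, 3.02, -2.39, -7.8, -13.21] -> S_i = 8.43 + -5.41*i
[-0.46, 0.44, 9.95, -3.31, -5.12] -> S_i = Random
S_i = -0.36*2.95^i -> [-0.36, -1.06, -3.13, -9.24, -27.26]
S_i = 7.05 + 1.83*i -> [7.05, 8.88, 10.71, 12.54, 14.37]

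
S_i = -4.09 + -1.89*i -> [-4.09, -5.98, -7.87, -9.76, -11.65]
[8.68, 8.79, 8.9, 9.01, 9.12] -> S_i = 8.68 + 0.11*i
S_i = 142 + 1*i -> [142, 143, 144, 145, 146]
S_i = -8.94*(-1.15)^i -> [-8.94, 10.28, -11.82, 13.6, -15.64]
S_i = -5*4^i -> [-5, -20, -80, -320, -1280]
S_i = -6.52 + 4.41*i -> [-6.52, -2.11, 2.3, 6.71, 11.12]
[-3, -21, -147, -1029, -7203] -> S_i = -3*7^i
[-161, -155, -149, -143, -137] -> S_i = -161 + 6*i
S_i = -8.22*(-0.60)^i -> [-8.22, 4.93, -2.96, 1.78, -1.07]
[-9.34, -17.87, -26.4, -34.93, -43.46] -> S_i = -9.34 + -8.53*i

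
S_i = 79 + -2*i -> [79, 77, 75, 73, 71]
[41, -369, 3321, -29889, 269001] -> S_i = 41*-9^i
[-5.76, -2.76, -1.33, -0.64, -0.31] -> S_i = -5.76*0.48^i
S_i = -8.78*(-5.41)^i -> [-8.78, 47.5, -256.97, 1390.23, -7521.14]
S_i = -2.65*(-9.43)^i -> [-2.65, 24.99, -235.65, 2222.19, -20955.24]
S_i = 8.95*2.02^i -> [8.95, 18.08, 36.52, 73.77, 149.01]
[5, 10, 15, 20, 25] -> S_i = 5 + 5*i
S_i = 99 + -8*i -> [99, 91, 83, 75, 67]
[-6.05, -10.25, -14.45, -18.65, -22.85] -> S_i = -6.05 + -4.20*i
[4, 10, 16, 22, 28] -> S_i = 4 + 6*i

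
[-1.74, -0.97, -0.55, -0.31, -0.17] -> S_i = -1.74*0.56^i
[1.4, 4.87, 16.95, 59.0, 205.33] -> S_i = 1.40*3.48^i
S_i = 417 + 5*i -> [417, 422, 427, 432, 437]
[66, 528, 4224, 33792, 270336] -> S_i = 66*8^i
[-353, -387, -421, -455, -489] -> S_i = -353 + -34*i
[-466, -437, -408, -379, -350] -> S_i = -466 + 29*i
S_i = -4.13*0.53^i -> [-4.13, -2.19, -1.16, -0.61, -0.33]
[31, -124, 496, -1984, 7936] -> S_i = 31*-4^i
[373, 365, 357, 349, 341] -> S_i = 373 + -8*i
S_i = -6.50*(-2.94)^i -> [-6.5, 19.11, -56.18, 165.18, -485.63]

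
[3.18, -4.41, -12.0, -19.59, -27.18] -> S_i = 3.18 + -7.59*i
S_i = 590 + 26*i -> [590, 616, 642, 668, 694]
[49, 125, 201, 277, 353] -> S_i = 49 + 76*i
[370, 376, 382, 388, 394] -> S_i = 370 + 6*i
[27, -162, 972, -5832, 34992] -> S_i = 27*-6^i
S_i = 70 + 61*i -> [70, 131, 192, 253, 314]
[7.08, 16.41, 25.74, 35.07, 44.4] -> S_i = 7.08 + 9.33*i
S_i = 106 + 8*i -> [106, 114, 122, 130, 138]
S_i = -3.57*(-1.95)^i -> [-3.57, 6.96, -13.57, 26.47, -51.62]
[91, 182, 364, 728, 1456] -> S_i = 91*2^i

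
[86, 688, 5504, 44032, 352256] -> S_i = 86*8^i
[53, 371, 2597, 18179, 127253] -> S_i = 53*7^i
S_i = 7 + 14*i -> [7, 21, 35, 49, 63]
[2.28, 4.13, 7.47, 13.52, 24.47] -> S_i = 2.28*1.81^i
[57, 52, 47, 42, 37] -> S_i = 57 + -5*i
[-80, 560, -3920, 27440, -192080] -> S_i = -80*-7^i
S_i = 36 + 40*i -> [36, 76, 116, 156, 196]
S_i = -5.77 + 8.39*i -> [-5.77, 2.62, 11.01, 19.4, 27.79]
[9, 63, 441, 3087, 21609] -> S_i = 9*7^i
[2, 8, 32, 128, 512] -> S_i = 2*4^i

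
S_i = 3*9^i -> [3, 27, 243, 2187, 19683]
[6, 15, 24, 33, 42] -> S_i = 6 + 9*i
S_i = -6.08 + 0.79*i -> [-6.08, -5.29, -4.5, -3.71, -2.92]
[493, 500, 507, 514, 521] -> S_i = 493 + 7*i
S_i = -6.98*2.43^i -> [-6.98, -16.96, -41.22, -100.16, -243.38]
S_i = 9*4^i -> [9, 36, 144, 576, 2304]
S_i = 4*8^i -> [4, 32, 256, 2048, 16384]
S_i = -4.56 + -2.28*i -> [-4.56, -6.84, -9.12, -11.4, -13.68]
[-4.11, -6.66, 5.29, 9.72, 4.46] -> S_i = Random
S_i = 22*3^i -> [22, 66, 198, 594, 1782]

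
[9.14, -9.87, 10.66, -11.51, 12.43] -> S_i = 9.14*(-1.08)^i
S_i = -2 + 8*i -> [-2, 6, 14, 22, 30]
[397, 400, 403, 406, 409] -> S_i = 397 + 3*i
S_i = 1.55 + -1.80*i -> [1.55, -0.25, -2.05, -3.85, -5.65]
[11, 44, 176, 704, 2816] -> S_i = 11*4^i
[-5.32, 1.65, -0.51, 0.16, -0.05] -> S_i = -5.32*(-0.31)^i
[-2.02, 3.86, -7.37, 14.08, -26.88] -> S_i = -2.02*(-1.91)^i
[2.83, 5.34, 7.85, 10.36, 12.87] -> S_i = 2.83 + 2.51*i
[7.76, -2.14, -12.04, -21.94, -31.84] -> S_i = 7.76 + -9.90*i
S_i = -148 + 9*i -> [-148, -139, -130, -121, -112]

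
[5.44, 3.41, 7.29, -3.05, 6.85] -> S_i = Random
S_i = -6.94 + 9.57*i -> [-6.94, 2.63, 12.2, 21.77, 31.34]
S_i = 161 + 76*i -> [161, 237, 313, 389, 465]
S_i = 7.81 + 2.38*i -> [7.81, 10.19, 12.57, 14.95, 17.33]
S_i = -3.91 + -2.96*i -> [-3.91, -6.87, -9.83, -12.79, -15.75]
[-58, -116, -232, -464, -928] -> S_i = -58*2^i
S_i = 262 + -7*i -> [262, 255, 248, 241, 234]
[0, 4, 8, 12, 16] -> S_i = 0 + 4*i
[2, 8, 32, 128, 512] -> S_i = 2*4^i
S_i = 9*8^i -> [9, 72, 576, 4608, 36864]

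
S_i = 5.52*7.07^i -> [5.52, 39.03, 275.92, 1950.73, 13791.67]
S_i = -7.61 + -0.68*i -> [-7.61, -8.29, -8.97, -9.65, -10.33]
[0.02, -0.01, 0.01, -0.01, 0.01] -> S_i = 0.02*(-0.74)^i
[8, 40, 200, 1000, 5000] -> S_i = 8*5^i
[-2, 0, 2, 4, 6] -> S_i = -2 + 2*i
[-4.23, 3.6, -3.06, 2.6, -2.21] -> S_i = -4.23*(-0.85)^i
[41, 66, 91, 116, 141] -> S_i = 41 + 25*i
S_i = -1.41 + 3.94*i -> [-1.41, 2.53, 6.47, 10.41, 14.35]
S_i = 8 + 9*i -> [8, 17, 26, 35, 44]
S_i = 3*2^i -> [3, 6, 12, 24, 48]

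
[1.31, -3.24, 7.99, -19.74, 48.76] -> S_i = 1.31*(-2.47)^i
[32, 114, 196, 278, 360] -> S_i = 32 + 82*i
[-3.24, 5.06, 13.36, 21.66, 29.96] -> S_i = -3.24 + 8.30*i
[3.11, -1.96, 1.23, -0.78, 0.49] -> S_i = 3.11*(-0.63)^i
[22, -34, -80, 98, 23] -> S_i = Random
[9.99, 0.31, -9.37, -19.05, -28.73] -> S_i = 9.99 + -9.68*i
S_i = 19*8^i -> [19, 152, 1216, 9728, 77824]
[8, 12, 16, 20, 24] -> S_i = 8 + 4*i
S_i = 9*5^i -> [9, 45, 225, 1125, 5625]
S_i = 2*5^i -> [2, 10, 50, 250, 1250]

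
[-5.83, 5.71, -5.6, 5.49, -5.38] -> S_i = -5.83*(-0.98)^i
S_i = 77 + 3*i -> [77, 80, 83, 86, 89]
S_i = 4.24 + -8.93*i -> [4.24, -4.69, -13.62, -22.55, -31.48]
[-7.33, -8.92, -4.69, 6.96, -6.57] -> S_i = Random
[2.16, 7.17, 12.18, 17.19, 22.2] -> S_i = 2.16 + 5.01*i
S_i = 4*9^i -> [4, 36, 324, 2916, 26244]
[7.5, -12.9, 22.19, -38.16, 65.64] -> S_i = 7.50*(-1.72)^i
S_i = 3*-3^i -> [3, -9, 27, -81, 243]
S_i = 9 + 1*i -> [9, 10, 11, 12, 13]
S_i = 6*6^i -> [6, 36, 216, 1296, 7776]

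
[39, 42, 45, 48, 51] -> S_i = 39 + 3*i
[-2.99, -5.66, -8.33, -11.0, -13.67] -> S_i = -2.99 + -2.67*i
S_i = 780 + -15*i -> [780, 765, 750, 735, 720]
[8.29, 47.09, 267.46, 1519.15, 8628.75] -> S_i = 8.29*5.68^i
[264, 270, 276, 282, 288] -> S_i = 264 + 6*i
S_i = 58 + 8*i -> [58, 66, 74, 82, 90]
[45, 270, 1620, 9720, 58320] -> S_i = 45*6^i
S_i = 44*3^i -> [44, 132, 396, 1188, 3564]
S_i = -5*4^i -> [-5, -20, -80, -320, -1280]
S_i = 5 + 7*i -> [5, 12, 19, 26, 33]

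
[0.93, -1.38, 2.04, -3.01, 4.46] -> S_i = 0.93*(-1.48)^i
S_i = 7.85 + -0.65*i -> [7.85, 7.2, 6.55, 5.9, 5.25]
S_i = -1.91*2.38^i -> [-1.91, -4.55, -10.82, -25.75, -61.28]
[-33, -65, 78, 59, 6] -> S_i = Random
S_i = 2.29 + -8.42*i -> [2.29, -6.13, -14.55, -22.97, -31.39]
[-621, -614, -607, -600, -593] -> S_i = -621 + 7*i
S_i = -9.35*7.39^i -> [-9.35, -69.1, -510.62, -3773.5, -27886.2]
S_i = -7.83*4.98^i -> [-7.83, -38.99, -194.19, -967.05, -4815.92]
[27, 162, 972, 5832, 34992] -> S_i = 27*6^i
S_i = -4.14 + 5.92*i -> [-4.14, 1.78, 7.7, 13.62, 19.54]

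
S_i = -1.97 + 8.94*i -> [-1.97, 6.97, 15.91, 24.85, 33.79]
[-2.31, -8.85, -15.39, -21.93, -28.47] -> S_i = -2.31 + -6.54*i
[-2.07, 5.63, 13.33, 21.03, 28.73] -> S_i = -2.07 + 7.70*i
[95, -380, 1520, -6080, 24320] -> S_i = 95*-4^i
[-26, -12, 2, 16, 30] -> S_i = -26 + 14*i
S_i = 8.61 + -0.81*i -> [8.61, 7.8, 6.99, 6.18, 5.37]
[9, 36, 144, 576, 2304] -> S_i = 9*4^i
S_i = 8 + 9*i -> [8, 17, 26, 35, 44]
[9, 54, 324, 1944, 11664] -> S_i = 9*6^i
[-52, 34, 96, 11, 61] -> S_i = Random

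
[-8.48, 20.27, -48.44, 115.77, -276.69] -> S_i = -8.48*(-2.39)^i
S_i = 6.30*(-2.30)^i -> [6.3, -14.49, 33.33, -76.65, 176.3]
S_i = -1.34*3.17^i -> [-1.34, -4.25, -13.47, -42.69, -135.31]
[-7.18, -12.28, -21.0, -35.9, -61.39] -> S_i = -7.18*1.71^i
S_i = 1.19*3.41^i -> [1.19, 4.06, 13.84, 47.19, 160.9]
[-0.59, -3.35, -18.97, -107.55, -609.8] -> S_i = -0.59*5.67^i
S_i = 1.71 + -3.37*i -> [1.71, -1.66, -5.03, -8.4, -11.77]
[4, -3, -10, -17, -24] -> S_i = 4 + -7*i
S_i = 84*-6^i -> [84, -504, 3024, -18144, 108864]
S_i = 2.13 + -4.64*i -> [2.13, -2.51, -7.15, -11.79, -16.43]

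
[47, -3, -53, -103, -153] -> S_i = 47 + -50*i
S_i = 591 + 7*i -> [591, 598, 605, 612, 619]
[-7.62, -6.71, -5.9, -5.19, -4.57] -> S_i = -7.62*0.88^i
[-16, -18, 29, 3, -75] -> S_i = Random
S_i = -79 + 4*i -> [-79, -75, -71, -67, -63]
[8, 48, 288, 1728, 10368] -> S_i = 8*6^i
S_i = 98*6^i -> [98, 588, 3528, 21168, 127008]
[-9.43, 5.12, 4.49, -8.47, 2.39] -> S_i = Random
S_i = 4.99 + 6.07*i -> [4.99, 11.06, 17.13, 23.2, 29.27]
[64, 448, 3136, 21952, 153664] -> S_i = 64*7^i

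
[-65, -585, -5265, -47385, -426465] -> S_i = -65*9^i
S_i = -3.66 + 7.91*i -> [-3.66, 4.25, 12.16, 20.07, 27.98]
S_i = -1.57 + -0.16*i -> [-1.57, -1.73, -1.89, -2.05, -2.21]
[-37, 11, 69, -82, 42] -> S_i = Random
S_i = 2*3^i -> [2, 6, 18, 54, 162]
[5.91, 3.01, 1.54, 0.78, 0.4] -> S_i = 5.91*0.51^i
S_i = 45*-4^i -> [45, -180, 720, -2880, 11520]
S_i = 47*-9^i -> [47, -423, 3807, -34263, 308367]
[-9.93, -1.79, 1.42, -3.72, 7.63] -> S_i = Random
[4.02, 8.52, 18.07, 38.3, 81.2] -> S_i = 4.02*2.12^i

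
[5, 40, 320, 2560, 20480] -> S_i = 5*8^i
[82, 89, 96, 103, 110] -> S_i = 82 + 7*i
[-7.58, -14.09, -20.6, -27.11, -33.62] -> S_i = -7.58 + -6.51*i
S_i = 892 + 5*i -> [892, 897, 902, 907, 912]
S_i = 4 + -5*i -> [4, -1, -6, -11, -16]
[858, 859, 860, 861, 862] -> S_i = 858 + 1*i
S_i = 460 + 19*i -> [460, 479, 498, 517, 536]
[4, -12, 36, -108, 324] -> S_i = 4*-3^i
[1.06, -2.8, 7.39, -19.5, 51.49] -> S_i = 1.06*(-2.64)^i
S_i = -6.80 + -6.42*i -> [-6.8, -13.22, -19.64, -26.06, -32.48]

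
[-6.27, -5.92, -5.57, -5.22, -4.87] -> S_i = -6.27 + 0.35*i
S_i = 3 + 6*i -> [3, 9, 15, 21, 27]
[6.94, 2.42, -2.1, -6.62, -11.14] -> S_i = 6.94 + -4.52*i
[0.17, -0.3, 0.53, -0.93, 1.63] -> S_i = 0.17*(-1.76)^i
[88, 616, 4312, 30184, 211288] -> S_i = 88*7^i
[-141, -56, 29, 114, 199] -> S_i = -141 + 85*i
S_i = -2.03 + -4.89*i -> [-2.03, -6.92, -11.81, -16.7, -21.59]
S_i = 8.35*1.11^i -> [8.35, 9.27, 10.29, 11.42, 12.68]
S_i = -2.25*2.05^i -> [-2.25, -4.61, -9.46, -19.38, -39.74]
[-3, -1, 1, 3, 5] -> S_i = -3 + 2*i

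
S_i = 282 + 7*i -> [282, 289, 296, 303, 310]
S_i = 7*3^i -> [7, 21, 63, 189, 567]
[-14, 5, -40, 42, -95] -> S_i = Random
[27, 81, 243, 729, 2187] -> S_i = 27*3^i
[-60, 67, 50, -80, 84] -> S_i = Random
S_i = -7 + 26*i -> [-7, 19, 45, 71, 97]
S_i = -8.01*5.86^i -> [-8.01, -46.94, -275.06, -1611.85, -9445.46]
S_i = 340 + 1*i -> [340, 341, 342, 343, 344]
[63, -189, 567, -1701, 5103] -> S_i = 63*-3^i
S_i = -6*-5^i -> [-6, 30, -150, 750, -3750]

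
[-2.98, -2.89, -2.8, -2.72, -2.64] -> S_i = -2.98*0.97^i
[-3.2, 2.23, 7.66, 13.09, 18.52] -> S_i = -3.20 + 5.43*i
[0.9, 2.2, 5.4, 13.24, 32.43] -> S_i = 0.90*2.45^i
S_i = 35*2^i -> [35, 70, 140, 280, 560]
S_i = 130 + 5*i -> [130, 135, 140, 145, 150]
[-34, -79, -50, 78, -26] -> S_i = Random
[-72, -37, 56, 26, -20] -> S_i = Random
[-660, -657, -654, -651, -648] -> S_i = -660 + 3*i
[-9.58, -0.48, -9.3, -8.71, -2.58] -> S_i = Random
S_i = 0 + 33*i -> [0, 33, 66, 99, 132]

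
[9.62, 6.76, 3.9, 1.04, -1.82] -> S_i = 9.62 + -2.86*i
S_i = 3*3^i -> [3, 9, 27, 81, 243]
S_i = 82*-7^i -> [82, -574, 4018, -28126, 196882]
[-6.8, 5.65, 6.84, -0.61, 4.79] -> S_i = Random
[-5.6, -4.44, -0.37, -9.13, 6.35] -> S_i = Random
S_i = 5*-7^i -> [5, -35, 245, -1715, 12005]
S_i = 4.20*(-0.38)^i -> [4.2, -1.6, 0.61, -0.23, 0.09]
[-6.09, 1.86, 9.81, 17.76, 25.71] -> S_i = -6.09 + 7.95*i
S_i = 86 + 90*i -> [86, 176, 266, 356, 446]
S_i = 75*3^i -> [75, 225, 675, 2025, 6075]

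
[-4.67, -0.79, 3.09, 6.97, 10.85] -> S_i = -4.67 + 3.88*i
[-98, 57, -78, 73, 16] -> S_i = Random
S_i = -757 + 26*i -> [-757, -731, -705, -679, -653]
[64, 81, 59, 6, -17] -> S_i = Random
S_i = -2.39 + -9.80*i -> [-2.39, -12.19, -21.99, -31.79, -41.59]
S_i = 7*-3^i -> [7, -21, 63, -189, 567]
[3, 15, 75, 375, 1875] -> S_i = 3*5^i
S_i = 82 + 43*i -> [82, 125, 168, 211, 254]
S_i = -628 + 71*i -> [-628, -557, -486, -415, -344]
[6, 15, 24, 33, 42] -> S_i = 6 + 9*i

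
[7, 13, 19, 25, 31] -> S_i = 7 + 6*i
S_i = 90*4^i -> [90, 360, 1440, 5760, 23040]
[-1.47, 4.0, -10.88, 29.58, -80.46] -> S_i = -1.47*(-2.72)^i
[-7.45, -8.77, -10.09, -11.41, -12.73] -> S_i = -7.45 + -1.32*i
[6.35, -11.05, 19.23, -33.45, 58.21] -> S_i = 6.35*(-1.74)^i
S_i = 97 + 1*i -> [97, 98, 99, 100, 101]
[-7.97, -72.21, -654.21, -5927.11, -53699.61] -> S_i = -7.97*9.06^i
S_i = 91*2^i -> [91, 182, 364, 728, 1456]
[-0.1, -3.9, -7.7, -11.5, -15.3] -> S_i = -0.10 + -3.80*i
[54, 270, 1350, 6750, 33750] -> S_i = 54*5^i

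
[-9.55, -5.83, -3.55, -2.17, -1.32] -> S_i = -9.55*0.61^i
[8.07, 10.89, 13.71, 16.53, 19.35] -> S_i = 8.07 + 2.82*i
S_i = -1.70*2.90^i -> [-1.7, -4.93, -14.3, -41.46, -120.24]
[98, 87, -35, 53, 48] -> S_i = Random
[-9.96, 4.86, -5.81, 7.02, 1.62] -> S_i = Random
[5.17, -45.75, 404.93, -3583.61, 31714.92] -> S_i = 5.17*(-8.85)^i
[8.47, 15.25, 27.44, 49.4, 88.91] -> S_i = 8.47*1.80^i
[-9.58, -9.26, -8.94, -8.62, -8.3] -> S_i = -9.58 + 0.32*i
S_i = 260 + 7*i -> [260, 267, 274, 281, 288]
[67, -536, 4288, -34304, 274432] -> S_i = 67*-8^i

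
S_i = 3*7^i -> [3, 21, 147, 1029, 7203]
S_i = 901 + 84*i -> [901, 985, 1069, 1153, 1237]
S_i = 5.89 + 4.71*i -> [5.89, 10.6, 15.31, 20.02, 24.73]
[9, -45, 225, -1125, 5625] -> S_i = 9*-5^i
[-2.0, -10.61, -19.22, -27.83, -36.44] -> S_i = -2.00 + -8.61*i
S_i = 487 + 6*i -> [487, 493, 499, 505, 511]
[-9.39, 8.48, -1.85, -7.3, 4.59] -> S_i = Random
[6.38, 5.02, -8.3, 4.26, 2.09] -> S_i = Random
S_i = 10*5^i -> [10, 50, 250, 1250, 6250]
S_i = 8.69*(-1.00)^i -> [8.69, -8.69, 8.69, -8.69, 8.69]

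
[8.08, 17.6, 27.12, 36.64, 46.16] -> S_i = 8.08 + 9.52*i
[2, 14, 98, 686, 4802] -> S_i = 2*7^i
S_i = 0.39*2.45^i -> [0.39, 0.96, 2.34, 5.74, 14.05]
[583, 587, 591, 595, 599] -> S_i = 583 + 4*i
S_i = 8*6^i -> [8, 48, 288, 1728, 10368]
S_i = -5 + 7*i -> [-5, 2, 9, 16, 23]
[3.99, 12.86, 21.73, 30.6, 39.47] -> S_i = 3.99 + 8.87*i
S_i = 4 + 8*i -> [4, 12, 20, 28, 36]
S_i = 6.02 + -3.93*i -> [6.02, 2.09, -1.84, -5.77, -9.7]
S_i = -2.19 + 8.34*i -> [-2.19, 6.15, 14.49, 22.83, 31.17]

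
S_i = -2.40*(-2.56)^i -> [-2.4, 6.14, -15.73, 40.27, -103.08]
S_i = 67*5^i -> [67, 335, 1675, 8375, 41875]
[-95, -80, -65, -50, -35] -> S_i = -95 + 15*i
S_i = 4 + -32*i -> [4, -28, -60, -92, -124]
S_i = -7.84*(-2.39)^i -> [-7.84, 18.74, -44.78, 107.03, -255.8]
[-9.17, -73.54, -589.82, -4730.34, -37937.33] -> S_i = -9.17*8.02^i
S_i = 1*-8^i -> [1, -8, 64, -512, 4096]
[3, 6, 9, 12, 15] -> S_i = 3 + 3*i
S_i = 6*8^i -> [6, 48, 384, 3072, 24576]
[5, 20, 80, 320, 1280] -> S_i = 5*4^i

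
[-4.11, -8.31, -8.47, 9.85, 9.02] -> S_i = Random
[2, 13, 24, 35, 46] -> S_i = 2 + 11*i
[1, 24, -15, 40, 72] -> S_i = Random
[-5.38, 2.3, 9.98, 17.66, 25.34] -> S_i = -5.38 + 7.68*i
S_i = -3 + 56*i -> [-3, 53, 109, 165, 221]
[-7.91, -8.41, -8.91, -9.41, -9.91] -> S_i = -7.91 + -0.50*i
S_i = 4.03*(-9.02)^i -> [4.03, -36.35, 327.88, -2957.5, 26676.64]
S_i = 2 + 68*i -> [2, 70, 138, 206, 274]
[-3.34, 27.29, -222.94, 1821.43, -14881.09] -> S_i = -3.34*(-8.17)^i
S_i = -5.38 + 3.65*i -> [-5.38, -1.73, 1.92, 5.57, 9.22]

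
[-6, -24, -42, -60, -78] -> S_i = -6 + -18*i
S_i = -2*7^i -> [-2, -14, -98, -686, -4802]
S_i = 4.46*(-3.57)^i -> [4.46, -15.92, 56.84, -202.93, 724.45]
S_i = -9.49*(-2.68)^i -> [-9.49, 25.43, -68.16, 182.67, -489.56]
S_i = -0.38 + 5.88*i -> [-0.38, 5.5, 11.38, 17.26, 23.14]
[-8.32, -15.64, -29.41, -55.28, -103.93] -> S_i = -8.32*1.88^i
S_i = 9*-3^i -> [9, -27, 81, -243, 729]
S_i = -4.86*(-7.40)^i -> [-4.86, 35.96, -266.13, 1969.39, -14573.48]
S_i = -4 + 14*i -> [-4, 10, 24, 38, 52]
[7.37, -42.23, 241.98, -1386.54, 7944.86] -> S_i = 7.37*(-5.73)^i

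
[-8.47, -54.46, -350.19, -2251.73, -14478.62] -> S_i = -8.47*6.43^i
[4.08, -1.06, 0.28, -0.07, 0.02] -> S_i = 4.08*(-0.26)^i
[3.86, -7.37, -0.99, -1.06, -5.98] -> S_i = Random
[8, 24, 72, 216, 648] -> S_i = 8*3^i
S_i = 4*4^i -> [4, 16, 64, 256, 1024]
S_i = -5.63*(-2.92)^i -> [-5.63, 16.44, -48.0, 140.17, -409.3]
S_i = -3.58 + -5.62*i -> [-3.58, -9.2, -14.82, -20.44, -26.06]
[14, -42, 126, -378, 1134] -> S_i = 14*-3^i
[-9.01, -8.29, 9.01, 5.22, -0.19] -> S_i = Random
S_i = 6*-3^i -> [6, -18, 54, -162, 486]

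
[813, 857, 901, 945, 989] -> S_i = 813 + 44*i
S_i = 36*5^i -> [36, 180, 900, 4500, 22500]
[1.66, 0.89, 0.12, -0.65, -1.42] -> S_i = 1.66 + -0.77*i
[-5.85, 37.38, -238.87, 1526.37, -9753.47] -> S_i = -5.85*(-6.39)^i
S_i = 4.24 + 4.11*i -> [4.24, 8.35, 12.46, 16.57, 20.68]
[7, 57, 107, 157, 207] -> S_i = 7 + 50*i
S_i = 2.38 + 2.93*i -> [2.38, 5.31, 8.24, 11.17, 14.1]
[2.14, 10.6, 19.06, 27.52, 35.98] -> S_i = 2.14 + 8.46*i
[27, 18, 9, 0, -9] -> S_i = 27 + -9*i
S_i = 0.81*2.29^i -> [0.81, 1.85, 4.25, 9.73, 22.28]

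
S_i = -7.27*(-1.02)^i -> [-7.27, 7.42, -7.56, 7.71, -7.87]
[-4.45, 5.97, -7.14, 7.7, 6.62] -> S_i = Random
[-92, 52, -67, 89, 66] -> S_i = Random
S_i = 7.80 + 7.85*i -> [7.8, 15.65, 23.5, 31.35, 39.2]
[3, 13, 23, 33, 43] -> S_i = 3 + 10*i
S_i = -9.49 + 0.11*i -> [-9.49, -9.38, -9.27, -9.16, -9.05]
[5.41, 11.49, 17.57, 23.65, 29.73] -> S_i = 5.41 + 6.08*i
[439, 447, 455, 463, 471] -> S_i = 439 + 8*i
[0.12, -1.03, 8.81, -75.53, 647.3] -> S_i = 0.12*(-8.57)^i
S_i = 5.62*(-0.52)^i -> [5.62, -2.92, 1.52, -0.79, 0.41]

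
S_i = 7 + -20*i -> [7, -13, -33, -53, -73]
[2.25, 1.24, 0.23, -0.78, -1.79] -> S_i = 2.25 + -1.01*i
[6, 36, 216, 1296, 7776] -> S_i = 6*6^i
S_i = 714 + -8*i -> [714, 706, 698, 690, 682]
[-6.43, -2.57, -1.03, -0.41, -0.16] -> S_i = -6.43*0.40^i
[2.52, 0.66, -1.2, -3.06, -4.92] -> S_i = 2.52 + -1.86*i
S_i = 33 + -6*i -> [33, 27, 21, 15, 9]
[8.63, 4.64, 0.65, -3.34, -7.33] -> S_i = 8.63 + -3.99*i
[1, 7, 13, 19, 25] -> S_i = 1 + 6*i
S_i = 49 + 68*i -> [49, 117, 185, 253, 321]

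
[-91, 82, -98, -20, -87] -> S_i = Random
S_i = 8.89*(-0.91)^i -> [8.89, -8.09, 7.36, -6.7, 6.1]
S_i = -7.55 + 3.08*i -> [-7.55, -4.47, -1.39, 1.69, 4.77]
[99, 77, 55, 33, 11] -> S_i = 99 + -22*i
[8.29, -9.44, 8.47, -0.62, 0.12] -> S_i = Random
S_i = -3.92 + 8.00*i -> [-3.92, 4.08, 12.08, 20.08, 28.08]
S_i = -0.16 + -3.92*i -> [-0.16, -4.08, -8.0, -11.92, -15.84]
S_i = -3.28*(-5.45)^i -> [-3.28, 17.88, -97.42, 530.96, -2893.74]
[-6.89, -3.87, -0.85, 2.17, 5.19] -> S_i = -6.89 + 3.02*i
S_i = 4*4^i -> [4, 16, 64, 256, 1024]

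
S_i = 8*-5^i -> [8, -40, 200, -1000, 5000]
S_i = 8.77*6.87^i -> [8.77, 60.25, 413.92, 2843.61, 19535.59]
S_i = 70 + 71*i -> [70, 141, 212, 283, 354]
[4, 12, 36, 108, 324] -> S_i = 4*3^i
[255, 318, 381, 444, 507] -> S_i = 255 + 63*i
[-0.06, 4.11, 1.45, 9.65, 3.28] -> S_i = Random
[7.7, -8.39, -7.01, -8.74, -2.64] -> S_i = Random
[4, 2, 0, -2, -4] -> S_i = 4 + -2*i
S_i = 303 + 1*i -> [303, 304, 305, 306, 307]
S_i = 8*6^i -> [8, 48, 288, 1728, 10368]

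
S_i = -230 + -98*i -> [-230, -328, -426, -524, -622]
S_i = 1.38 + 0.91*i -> [1.38, 2.29, 3.2, 4.11, 5.02]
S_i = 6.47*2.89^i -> [6.47, 18.7, 54.04, 156.17, 451.33]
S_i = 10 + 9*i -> [10, 19, 28, 37, 46]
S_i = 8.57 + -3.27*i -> [8.57, 5.3, 2.03, -1.24, -4.51]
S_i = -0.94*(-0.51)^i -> [-0.94, 0.48, -0.24, 0.12, -0.06]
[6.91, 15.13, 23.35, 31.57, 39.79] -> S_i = 6.91 + 8.22*i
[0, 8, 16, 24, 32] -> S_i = 0 + 8*i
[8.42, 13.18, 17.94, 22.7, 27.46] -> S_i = 8.42 + 4.76*i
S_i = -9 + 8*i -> [-9, -1, 7, 15, 23]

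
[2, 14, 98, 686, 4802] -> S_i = 2*7^i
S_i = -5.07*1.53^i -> [-5.07, -7.76, -11.87, -18.16, -27.78]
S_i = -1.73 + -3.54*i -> [-1.73, -5.27, -8.81, -12.35, -15.89]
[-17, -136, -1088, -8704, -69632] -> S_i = -17*8^i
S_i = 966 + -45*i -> [966, 921, 876, 831, 786]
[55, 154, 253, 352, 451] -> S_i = 55 + 99*i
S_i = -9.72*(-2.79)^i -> [-9.72, 27.12, -75.66, 211.1, -588.96]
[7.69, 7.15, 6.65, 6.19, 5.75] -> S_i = 7.69*0.93^i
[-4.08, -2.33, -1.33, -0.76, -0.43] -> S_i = -4.08*0.57^i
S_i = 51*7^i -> [51, 357, 2499, 17493, 122451]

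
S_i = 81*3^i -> [81, 243, 729, 2187, 6561]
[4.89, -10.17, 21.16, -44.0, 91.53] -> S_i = 4.89*(-2.08)^i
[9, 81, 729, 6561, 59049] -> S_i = 9*9^i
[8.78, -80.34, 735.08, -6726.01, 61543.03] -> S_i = 8.78*(-9.15)^i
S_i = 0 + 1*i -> [0, 1, 2, 3, 4]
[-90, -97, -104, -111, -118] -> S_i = -90 + -7*i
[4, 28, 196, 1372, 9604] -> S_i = 4*7^i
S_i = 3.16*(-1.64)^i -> [3.16, -5.18, 8.5, -13.94, 22.86]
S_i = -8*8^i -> [-8, -64, -512, -4096, -32768]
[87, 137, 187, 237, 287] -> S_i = 87 + 50*i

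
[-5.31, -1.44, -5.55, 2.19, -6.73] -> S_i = Random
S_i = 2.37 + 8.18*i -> [2.37, 10.55, 18.73, 26.91, 35.09]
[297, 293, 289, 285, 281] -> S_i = 297 + -4*i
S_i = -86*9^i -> [-86, -774, -6966, -62694, -564246]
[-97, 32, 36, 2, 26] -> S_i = Random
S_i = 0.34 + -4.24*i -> [0.34, -3.9, -8.14, -12.38, -16.62]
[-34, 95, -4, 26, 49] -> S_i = Random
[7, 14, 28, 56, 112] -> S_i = 7*2^i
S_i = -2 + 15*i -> [-2, 13, 28, 43, 58]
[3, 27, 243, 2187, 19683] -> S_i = 3*9^i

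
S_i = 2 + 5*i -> [2, 7, 12, 17, 22]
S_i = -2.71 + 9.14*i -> [-2.71, 6.43, 15.57, 24.71, 33.85]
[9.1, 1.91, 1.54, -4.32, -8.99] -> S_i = Random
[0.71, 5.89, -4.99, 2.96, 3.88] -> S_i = Random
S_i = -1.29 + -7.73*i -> [-1.29, -9.02, -16.75, -24.48, -32.21]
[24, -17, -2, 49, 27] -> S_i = Random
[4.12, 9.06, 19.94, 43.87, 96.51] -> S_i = 4.12*2.20^i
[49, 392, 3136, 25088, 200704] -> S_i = 49*8^i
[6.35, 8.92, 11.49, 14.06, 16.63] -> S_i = 6.35 + 2.57*i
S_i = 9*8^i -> [9, 72, 576, 4608, 36864]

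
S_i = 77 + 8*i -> [77, 85, 93, 101, 109]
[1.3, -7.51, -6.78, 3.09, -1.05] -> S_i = Random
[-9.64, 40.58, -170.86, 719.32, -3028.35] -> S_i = -9.64*(-4.21)^i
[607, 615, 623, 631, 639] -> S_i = 607 + 8*i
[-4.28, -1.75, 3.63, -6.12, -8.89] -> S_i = Random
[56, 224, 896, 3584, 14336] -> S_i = 56*4^i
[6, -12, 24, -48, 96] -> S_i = 6*-2^i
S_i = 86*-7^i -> [86, -602, 4214, -29498, 206486]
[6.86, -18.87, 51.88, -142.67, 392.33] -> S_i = 6.86*(-2.75)^i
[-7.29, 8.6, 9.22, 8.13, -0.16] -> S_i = Random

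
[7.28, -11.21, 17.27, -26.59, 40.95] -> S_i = 7.28*(-1.54)^i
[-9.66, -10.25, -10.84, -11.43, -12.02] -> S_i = -9.66 + -0.59*i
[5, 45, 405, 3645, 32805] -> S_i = 5*9^i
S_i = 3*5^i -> [3, 15, 75, 375, 1875]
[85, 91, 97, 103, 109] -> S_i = 85 + 6*i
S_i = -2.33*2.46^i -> [-2.33, -5.73, -14.1, -34.69, -85.33]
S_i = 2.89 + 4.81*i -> [2.89, 7.7, 12.51, 17.32, 22.13]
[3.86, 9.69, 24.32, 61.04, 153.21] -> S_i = 3.86*2.51^i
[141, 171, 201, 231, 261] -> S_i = 141 + 30*i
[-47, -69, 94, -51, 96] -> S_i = Random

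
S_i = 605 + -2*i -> [605, 603, 601, 599, 597]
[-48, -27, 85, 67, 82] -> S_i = Random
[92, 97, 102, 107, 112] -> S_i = 92 + 5*i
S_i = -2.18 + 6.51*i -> [-2.18, 4.33, 10.84, 17.35, 23.86]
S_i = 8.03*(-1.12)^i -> [8.03, -8.99, 10.07, -11.28, 12.64]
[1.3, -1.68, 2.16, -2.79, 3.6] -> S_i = 1.30*(-1.29)^i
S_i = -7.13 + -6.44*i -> [-7.13, -13.57, -20.01, -26.45, -32.89]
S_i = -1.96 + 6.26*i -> [-1.96, 4.3, 10.56, 16.82, 23.08]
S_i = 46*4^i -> [46, 184, 736, 2944, 11776]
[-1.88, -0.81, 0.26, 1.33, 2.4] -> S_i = -1.88 + 1.07*i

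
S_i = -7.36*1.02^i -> [-7.36, -7.51, -7.66, -7.81, -7.97]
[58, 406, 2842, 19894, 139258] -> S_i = 58*7^i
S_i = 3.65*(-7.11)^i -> [3.65, -25.95, 184.52, -1311.9, 9327.63]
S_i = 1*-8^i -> [1, -8, 64, -512, 4096]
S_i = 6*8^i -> [6, 48, 384, 3072, 24576]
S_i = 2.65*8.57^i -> [2.65, 22.71, 194.63, 1667.97, 14294.51]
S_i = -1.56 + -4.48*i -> [-1.56, -6.04, -10.52, -15.0, -19.48]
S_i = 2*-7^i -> [2, -14, 98, -686, 4802]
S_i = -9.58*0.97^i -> [-9.58, -9.29, -9.01, -8.74, -8.48]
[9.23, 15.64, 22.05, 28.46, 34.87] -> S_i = 9.23 + 6.41*i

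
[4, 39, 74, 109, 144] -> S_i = 4 + 35*i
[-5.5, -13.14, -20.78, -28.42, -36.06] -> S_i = -5.50 + -7.64*i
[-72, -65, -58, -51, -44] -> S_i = -72 + 7*i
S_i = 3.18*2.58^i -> [3.18, 8.2, 21.17, 54.61, 140.9]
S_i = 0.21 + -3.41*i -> [0.21, -3.2, -6.61, -10.02, -13.43]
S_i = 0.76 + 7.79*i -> [0.76, 8.55, 16.34, 24.13, 31.92]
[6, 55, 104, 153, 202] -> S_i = 6 + 49*i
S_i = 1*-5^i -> [1, -5, 25, -125, 625]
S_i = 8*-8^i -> [8, -64, 512, -4096, 32768]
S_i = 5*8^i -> [5, 40, 320, 2560, 20480]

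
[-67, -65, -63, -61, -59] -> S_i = -67 + 2*i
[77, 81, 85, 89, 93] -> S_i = 77 + 4*i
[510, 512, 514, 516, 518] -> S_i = 510 + 2*i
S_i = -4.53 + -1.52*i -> [-4.53, -6.05, -7.57, -9.09, -10.61]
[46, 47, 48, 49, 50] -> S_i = 46 + 1*i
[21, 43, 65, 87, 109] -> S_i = 21 + 22*i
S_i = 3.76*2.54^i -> [3.76, 9.55, 24.26, 61.62, 156.5]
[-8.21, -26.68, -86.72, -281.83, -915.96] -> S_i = -8.21*3.25^i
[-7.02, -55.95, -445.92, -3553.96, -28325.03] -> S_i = -7.02*7.97^i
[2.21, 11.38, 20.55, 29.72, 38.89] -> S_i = 2.21 + 9.17*i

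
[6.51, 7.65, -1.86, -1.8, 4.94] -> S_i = Random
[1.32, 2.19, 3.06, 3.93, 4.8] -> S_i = 1.32 + 0.87*i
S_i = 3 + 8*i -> [3, 11, 19, 27, 35]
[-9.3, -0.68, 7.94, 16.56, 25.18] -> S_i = -9.30 + 8.62*i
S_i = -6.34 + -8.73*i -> [-6.34, -15.07, -23.8, -32.53, -41.26]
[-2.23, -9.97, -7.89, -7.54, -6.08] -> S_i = Random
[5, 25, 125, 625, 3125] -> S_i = 5*5^i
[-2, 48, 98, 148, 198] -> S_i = -2 + 50*i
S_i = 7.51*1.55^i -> [7.51, 11.64, 18.04, 27.97, 43.35]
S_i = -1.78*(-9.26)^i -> [-1.78, 16.48, -152.63, 1413.36, -13087.72]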